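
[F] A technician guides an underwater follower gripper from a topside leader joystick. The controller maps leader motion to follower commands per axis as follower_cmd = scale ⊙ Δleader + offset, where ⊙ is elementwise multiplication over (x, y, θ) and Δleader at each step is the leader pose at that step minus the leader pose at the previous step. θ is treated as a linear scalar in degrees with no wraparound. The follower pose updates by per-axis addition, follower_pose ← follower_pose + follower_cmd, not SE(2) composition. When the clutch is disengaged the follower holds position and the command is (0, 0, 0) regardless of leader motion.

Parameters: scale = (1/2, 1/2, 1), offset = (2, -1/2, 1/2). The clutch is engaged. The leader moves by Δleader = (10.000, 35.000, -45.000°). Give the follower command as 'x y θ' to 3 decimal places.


axis x: 1/2·10.000 + 2 = 7.000
axis y: 1/2·35.000 + -1/2 = 17.000
axis θ: 1·-45.000 + 1/2 = -44.500

7.000 17.000 -44.500


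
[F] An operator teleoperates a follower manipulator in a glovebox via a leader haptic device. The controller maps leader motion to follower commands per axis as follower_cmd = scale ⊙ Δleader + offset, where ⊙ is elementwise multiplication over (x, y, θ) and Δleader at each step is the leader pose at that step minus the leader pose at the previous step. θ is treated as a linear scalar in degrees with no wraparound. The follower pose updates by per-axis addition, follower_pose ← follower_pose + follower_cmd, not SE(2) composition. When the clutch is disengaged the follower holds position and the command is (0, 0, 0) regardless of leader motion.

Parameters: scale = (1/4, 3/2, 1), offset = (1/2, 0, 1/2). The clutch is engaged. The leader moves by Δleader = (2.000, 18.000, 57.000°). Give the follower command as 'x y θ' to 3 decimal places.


axis x: 1/4·2.000 + 1/2 = 1.000
axis y: 3/2·18.000 + 0 = 27.000
axis θ: 1·57.000 + 1/2 = 57.500

1.000 27.000 57.500


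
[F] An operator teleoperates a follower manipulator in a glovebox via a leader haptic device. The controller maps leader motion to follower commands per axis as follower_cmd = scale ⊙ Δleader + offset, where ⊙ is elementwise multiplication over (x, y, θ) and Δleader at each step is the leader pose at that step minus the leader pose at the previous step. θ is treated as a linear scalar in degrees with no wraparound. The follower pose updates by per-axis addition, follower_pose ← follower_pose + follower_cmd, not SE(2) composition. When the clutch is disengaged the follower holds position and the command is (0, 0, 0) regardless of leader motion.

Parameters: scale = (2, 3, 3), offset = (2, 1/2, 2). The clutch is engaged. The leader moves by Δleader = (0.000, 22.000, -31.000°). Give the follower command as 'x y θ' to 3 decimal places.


axis x: 2·0.000 + 2 = 2.000
axis y: 3·22.000 + 1/2 = 66.500
axis θ: 3·-31.000 + 2 = -91.000

2.000 66.500 -91.000


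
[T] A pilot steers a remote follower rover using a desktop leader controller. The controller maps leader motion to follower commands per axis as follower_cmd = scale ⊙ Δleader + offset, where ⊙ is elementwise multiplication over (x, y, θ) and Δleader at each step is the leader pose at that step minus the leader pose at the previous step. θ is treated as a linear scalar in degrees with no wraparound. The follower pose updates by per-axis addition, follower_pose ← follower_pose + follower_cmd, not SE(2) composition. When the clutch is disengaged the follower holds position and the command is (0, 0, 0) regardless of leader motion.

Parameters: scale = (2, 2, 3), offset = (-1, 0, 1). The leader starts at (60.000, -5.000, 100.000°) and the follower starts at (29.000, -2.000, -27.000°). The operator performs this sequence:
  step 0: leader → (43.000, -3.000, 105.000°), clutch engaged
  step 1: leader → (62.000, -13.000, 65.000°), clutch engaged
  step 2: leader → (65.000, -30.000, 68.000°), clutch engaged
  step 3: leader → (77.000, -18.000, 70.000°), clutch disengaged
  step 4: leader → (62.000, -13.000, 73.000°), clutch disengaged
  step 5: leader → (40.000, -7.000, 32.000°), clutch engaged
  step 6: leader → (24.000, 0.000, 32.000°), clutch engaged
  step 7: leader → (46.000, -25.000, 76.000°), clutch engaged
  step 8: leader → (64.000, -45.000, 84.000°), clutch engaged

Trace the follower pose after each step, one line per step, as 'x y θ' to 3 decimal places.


-6.000 2.000 -11.000
31.000 -18.000 -130.000
36.000 -52.000 -120.000
36.000 -52.000 -120.000
36.000 -52.000 -120.000
-9.000 -40.000 -242.000
-42.000 -26.000 -241.000
1.000 -76.000 -108.000
36.000 -116.000 -83.000

step 0: Δleader=(-17.000, 2.000, 5.000°), engaged; cmd=(-35.000, 4.000, 16.000°) → follower=(-6.000, 2.000, -11.000°)
step 1: Δleader=(19.000, -10.000, -40.000°), engaged; cmd=(37.000, -20.000, -119.000°) → follower=(31.000, -18.000, -130.000°)
step 2: Δleader=(3.000, -17.000, 3.000°), engaged; cmd=(5.000, -34.000, 10.000°) → follower=(36.000, -52.000, -120.000°)
step 3: Δleader=(12.000, 12.000, 2.000°), disengaged; cmd=(0,0,0) → follower holds at (36.000, -52.000, -120.000°)
step 4: Δleader=(-15.000, 5.000, 3.000°), disengaged; cmd=(0,0,0) → follower holds at (36.000, -52.000, -120.000°)
step 5: Δleader=(-22.000, 6.000, -41.000°), engaged; cmd=(-45.000, 12.000, -122.000°) → follower=(-9.000, -40.000, -242.000°)
step 6: Δleader=(-16.000, 7.000, 0.000°), engaged; cmd=(-33.000, 14.000, 1.000°) → follower=(-42.000, -26.000, -241.000°)
step 7: Δleader=(22.000, -25.000, 44.000°), engaged; cmd=(43.000, -50.000, 133.000°) → follower=(1.000, -76.000, -108.000°)
step 8: Δleader=(18.000, -20.000, 8.000°), engaged; cmd=(35.000, -40.000, 25.000°) → follower=(36.000, -116.000, -83.000°)


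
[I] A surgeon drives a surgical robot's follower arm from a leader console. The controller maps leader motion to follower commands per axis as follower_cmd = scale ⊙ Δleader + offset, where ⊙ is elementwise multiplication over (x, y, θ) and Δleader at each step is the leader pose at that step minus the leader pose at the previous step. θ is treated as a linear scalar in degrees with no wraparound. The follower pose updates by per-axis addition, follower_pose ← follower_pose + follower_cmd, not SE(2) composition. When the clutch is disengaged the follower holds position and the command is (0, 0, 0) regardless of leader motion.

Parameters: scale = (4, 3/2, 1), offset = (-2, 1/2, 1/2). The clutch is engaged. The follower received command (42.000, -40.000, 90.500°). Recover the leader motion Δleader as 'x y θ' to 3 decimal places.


11.000 -27.000 90.000

axis x: (42.000 − -2) / (4) = 11.000
axis y: (-40.000 − 1/2) / (3/2) = -27.000
axis θ: (90.500 − 1/2) / (1) = 90.000


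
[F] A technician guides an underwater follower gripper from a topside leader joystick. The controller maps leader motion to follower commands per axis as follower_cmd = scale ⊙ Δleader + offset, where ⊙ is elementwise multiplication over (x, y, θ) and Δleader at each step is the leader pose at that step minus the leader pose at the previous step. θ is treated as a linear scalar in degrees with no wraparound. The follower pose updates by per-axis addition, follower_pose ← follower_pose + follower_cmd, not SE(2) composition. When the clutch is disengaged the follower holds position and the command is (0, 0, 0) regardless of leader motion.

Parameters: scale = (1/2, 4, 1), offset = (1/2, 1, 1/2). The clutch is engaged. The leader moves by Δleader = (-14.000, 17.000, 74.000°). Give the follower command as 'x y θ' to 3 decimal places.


-6.500 69.000 74.500

axis x: 1/2·-14.000 + 1/2 = -6.500
axis y: 4·17.000 + 1 = 69.000
axis θ: 1·74.000 + 1/2 = 74.500


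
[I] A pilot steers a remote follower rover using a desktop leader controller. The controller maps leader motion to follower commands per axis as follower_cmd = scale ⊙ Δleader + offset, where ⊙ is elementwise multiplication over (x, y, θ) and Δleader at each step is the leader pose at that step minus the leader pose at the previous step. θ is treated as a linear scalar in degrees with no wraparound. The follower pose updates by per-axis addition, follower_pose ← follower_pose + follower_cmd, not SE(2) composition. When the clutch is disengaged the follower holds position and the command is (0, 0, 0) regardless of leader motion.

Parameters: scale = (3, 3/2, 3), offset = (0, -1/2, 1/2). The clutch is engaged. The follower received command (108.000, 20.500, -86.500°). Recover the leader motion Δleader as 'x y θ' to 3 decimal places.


36.000 14.000 -29.000

axis x: (108.000 − 0) / (3) = 36.000
axis y: (20.500 − -1/2) / (3/2) = 14.000
axis θ: (-86.500 − 1/2) / (3) = -29.000


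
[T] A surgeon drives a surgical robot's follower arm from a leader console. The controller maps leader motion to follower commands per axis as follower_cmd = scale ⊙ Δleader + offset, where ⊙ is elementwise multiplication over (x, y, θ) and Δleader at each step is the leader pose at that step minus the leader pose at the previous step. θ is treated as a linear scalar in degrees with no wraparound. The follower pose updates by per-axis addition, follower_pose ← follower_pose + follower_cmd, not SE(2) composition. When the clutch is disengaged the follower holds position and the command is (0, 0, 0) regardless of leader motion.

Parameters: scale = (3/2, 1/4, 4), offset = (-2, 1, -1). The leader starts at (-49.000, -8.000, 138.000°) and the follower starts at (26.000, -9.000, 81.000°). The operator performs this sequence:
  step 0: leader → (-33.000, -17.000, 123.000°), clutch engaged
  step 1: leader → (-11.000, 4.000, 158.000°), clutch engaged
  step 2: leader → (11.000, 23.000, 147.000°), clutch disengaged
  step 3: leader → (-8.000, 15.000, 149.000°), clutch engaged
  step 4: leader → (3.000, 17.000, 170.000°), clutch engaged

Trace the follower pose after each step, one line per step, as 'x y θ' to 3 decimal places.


step 0: Δleader=(16.000, -9.000, -15.000°), engaged; cmd=(22.000, -1.250, -61.000°) → follower=(48.000, -10.250, 20.000°)
step 1: Δleader=(22.000, 21.000, 35.000°), engaged; cmd=(31.000, 6.250, 139.000°) → follower=(79.000, -4.000, 159.000°)
step 2: Δleader=(22.000, 19.000, -11.000°), disengaged; cmd=(0,0,0) → follower holds at (79.000, -4.000, 159.000°)
step 3: Δleader=(-19.000, -8.000, 2.000°), engaged; cmd=(-30.500, -1.000, 7.000°) → follower=(48.500, -5.000, 166.000°)
step 4: Δleader=(11.000, 2.000, 21.000°), engaged; cmd=(14.500, 1.500, 83.000°) → follower=(63.000, -3.500, 249.000°)

48.000 -10.250 20.000
79.000 -4.000 159.000
79.000 -4.000 159.000
48.500 -5.000 166.000
63.000 -3.500 249.000


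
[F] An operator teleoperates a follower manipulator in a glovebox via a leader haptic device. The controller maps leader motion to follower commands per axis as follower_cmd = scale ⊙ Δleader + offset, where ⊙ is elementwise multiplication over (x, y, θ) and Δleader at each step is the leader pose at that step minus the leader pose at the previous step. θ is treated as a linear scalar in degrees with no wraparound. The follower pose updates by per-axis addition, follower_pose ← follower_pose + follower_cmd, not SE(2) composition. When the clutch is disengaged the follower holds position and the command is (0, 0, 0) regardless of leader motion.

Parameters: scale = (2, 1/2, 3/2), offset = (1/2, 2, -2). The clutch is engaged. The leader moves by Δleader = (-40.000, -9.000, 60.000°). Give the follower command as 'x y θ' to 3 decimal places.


-79.500 -2.500 88.000

axis x: 2·-40.000 + 1/2 = -79.500
axis y: 1/2·-9.000 + 2 = -2.500
axis θ: 3/2·60.000 + -2 = 88.000


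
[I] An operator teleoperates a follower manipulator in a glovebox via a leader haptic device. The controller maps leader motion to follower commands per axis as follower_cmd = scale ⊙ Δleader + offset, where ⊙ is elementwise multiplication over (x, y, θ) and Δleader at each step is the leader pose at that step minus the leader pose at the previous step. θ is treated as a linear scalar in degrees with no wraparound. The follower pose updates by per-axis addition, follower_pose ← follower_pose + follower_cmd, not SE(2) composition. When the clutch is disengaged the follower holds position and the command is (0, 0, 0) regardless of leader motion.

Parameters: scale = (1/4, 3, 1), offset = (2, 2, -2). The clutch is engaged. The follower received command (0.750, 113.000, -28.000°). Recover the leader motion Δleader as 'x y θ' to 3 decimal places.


-5.000 37.000 -26.000

axis x: (0.750 − 2) / (1/4) = -5.000
axis y: (113.000 − 2) / (3) = 37.000
axis θ: (-28.000 − -2) / (1) = -26.000


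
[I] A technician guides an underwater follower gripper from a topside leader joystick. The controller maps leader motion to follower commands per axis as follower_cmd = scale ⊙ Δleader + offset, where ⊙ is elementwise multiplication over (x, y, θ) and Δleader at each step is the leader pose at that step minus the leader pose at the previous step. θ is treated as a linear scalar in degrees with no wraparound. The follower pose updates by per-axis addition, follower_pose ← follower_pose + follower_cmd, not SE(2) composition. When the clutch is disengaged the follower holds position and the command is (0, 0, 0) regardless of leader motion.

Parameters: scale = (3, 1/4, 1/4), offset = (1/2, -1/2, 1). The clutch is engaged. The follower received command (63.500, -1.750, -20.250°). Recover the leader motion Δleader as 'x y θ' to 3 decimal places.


21.000 -5.000 -85.000

axis x: (63.500 − 1/2) / (3) = 21.000
axis y: (-1.750 − -1/2) / (1/4) = -5.000
axis θ: (-20.250 − 1) / (1/4) = -85.000


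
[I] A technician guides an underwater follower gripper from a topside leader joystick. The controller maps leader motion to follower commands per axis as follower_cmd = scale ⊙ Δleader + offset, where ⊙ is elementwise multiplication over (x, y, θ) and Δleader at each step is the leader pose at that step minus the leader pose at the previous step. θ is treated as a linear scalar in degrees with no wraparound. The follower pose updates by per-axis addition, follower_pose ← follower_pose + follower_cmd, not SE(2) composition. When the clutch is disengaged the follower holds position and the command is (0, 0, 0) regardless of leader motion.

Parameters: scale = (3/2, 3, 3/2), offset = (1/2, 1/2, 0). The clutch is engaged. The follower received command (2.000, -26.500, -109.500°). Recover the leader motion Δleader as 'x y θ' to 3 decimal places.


axis x: (2.000 − 1/2) / (3/2) = 1.000
axis y: (-26.500 − 1/2) / (3) = -9.000
axis θ: (-109.500 − 0) / (3/2) = -73.000

1.000 -9.000 -73.000


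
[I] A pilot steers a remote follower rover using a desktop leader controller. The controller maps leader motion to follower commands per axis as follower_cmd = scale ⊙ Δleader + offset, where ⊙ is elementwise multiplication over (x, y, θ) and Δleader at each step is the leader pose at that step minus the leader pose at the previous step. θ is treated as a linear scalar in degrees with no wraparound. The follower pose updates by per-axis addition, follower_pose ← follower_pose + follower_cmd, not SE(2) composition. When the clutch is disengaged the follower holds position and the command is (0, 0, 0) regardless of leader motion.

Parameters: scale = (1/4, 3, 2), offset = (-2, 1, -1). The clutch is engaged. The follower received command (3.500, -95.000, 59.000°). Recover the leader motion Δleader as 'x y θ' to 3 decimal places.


22.000 -32.000 30.000

axis x: (3.500 − -2) / (1/4) = 22.000
axis y: (-95.000 − 1) / (3) = -32.000
axis θ: (59.000 − -1) / (2) = 30.000


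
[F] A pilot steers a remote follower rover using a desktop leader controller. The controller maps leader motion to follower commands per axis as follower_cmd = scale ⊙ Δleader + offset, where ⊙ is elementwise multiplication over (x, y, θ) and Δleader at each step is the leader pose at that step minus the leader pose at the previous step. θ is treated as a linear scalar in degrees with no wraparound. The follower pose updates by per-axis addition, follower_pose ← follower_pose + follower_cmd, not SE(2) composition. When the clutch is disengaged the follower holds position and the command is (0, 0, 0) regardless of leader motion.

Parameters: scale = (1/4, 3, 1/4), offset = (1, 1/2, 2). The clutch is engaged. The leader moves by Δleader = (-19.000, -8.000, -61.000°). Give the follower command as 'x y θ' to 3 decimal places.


axis x: 1/4·-19.000 + 1 = -3.750
axis y: 3·-8.000 + 1/2 = -23.500
axis θ: 1/4·-61.000 + 2 = -13.250

-3.750 -23.500 -13.250


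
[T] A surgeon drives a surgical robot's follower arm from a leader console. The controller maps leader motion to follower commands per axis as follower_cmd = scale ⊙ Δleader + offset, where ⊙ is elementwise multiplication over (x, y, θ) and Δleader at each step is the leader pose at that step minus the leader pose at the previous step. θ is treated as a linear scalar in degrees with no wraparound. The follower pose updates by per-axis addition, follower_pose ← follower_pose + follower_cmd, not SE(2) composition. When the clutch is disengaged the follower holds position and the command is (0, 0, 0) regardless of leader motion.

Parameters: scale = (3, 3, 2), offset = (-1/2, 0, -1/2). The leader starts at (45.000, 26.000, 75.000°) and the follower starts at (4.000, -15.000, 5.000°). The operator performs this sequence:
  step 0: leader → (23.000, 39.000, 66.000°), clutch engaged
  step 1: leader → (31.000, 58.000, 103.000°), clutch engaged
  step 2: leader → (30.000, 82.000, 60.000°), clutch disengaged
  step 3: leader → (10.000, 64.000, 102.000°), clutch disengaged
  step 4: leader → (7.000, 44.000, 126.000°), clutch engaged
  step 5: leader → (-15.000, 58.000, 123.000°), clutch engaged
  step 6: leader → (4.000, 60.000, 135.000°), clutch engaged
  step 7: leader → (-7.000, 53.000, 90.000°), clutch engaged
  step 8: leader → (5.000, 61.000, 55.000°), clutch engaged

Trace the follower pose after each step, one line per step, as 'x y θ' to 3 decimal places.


-62.500 24.000 -13.500
-39.000 81.000 60.000
-39.000 81.000 60.000
-39.000 81.000 60.000
-48.500 21.000 107.500
-115.000 63.000 101.000
-58.500 69.000 124.500
-92.000 48.000 34.000
-56.500 72.000 -36.500

step 0: Δleader=(-22.000, 13.000, -9.000°), engaged; cmd=(-66.500, 39.000, -18.500°) → follower=(-62.500, 24.000, -13.500°)
step 1: Δleader=(8.000, 19.000, 37.000°), engaged; cmd=(23.500, 57.000, 73.500°) → follower=(-39.000, 81.000, 60.000°)
step 2: Δleader=(-1.000, 24.000, -43.000°), disengaged; cmd=(0,0,0) → follower holds at (-39.000, 81.000, 60.000°)
step 3: Δleader=(-20.000, -18.000, 42.000°), disengaged; cmd=(0,0,0) → follower holds at (-39.000, 81.000, 60.000°)
step 4: Δleader=(-3.000, -20.000, 24.000°), engaged; cmd=(-9.500, -60.000, 47.500°) → follower=(-48.500, 21.000, 107.500°)
step 5: Δleader=(-22.000, 14.000, -3.000°), engaged; cmd=(-66.500, 42.000, -6.500°) → follower=(-115.000, 63.000, 101.000°)
step 6: Δleader=(19.000, 2.000, 12.000°), engaged; cmd=(56.500, 6.000, 23.500°) → follower=(-58.500, 69.000, 124.500°)
step 7: Δleader=(-11.000, -7.000, -45.000°), engaged; cmd=(-33.500, -21.000, -90.500°) → follower=(-92.000, 48.000, 34.000°)
step 8: Δleader=(12.000, 8.000, -35.000°), engaged; cmd=(35.500, 24.000, -70.500°) → follower=(-56.500, 72.000, -36.500°)


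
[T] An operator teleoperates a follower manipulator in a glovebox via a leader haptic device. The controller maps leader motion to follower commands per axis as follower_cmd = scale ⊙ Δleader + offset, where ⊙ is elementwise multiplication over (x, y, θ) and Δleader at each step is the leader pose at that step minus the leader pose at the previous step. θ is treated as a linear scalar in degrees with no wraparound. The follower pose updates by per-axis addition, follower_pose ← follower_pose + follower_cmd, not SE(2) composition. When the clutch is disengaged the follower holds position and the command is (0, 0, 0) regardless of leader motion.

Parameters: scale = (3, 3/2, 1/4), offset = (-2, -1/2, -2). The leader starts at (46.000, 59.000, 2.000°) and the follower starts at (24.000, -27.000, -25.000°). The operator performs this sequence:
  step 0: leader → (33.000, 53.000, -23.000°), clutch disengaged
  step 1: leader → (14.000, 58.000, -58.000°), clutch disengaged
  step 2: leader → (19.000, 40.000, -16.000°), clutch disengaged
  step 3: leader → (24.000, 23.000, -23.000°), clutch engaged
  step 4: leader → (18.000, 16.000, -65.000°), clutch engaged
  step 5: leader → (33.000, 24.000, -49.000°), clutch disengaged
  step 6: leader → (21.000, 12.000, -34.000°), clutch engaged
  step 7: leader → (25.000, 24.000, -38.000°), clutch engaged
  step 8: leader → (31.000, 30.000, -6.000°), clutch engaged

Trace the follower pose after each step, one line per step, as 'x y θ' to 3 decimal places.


step 0: Δleader=(-13.000, -6.000, -25.000°), disengaged; cmd=(0,0,0) → follower holds at (24.000, -27.000, -25.000°)
step 1: Δleader=(-19.000, 5.000, -35.000°), disengaged; cmd=(0,0,0) → follower holds at (24.000, -27.000, -25.000°)
step 2: Δleader=(5.000, -18.000, 42.000°), disengaged; cmd=(0,0,0) → follower holds at (24.000, -27.000, -25.000°)
step 3: Δleader=(5.000, -17.000, -7.000°), engaged; cmd=(13.000, -26.000, -3.750°) → follower=(37.000, -53.000, -28.750°)
step 4: Δleader=(-6.000, -7.000, -42.000°), engaged; cmd=(-20.000, -11.000, -12.500°) → follower=(17.000, -64.000, -41.250°)
step 5: Δleader=(15.000, 8.000, 16.000°), disengaged; cmd=(0,0,0) → follower holds at (17.000, -64.000, -41.250°)
step 6: Δleader=(-12.000, -12.000, 15.000°), engaged; cmd=(-38.000, -18.500, 1.750°) → follower=(-21.000, -82.500, -39.500°)
step 7: Δleader=(4.000, 12.000, -4.000°), engaged; cmd=(10.000, 17.500, -3.000°) → follower=(-11.000, -65.000, -42.500°)
step 8: Δleader=(6.000, 6.000, 32.000°), engaged; cmd=(16.000, 8.500, 6.000°) → follower=(5.000, -56.500, -36.500°)

24.000 -27.000 -25.000
24.000 -27.000 -25.000
24.000 -27.000 -25.000
37.000 -53.000 -28.750
17.000 -64.000 -41.250
17.000 -64.000 -41.250
-21.000 -82.500 -39.500
-11.000 -65.000 -42.500
5.000 -56.500 -36.500


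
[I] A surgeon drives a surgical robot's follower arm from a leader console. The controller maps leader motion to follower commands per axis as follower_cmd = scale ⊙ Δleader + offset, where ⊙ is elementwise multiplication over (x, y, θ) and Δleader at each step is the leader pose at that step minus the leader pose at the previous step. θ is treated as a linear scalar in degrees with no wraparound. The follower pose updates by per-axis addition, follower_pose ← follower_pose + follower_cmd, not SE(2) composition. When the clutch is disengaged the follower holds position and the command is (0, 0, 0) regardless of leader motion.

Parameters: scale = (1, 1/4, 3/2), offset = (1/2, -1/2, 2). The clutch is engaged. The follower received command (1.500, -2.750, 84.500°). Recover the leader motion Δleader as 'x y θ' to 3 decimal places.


axis x: (1.500 − 1/2) / (1) = 1.000
axis y: (-2.750 − -1/2) / (1/4) = -9.000
axis θ: (84.500 − 2) / (3/2) = 55.000

1.000 -9.000 55.000


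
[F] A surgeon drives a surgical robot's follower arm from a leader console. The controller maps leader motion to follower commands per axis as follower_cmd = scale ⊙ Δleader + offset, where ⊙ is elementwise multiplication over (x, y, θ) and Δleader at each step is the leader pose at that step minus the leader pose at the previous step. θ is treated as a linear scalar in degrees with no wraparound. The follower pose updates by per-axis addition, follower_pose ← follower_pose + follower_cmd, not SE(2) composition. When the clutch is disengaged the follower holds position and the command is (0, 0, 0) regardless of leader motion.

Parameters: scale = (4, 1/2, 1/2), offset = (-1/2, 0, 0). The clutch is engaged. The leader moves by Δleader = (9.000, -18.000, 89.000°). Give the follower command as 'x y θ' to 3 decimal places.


35.500 -9.000 44.500

axis x: 4·9.000 + -1/2 = 35.500
axis y: 1/2·-18.000 + 0 = -9.000
axis θ: 1/2·89.000 + 0 = 44.500


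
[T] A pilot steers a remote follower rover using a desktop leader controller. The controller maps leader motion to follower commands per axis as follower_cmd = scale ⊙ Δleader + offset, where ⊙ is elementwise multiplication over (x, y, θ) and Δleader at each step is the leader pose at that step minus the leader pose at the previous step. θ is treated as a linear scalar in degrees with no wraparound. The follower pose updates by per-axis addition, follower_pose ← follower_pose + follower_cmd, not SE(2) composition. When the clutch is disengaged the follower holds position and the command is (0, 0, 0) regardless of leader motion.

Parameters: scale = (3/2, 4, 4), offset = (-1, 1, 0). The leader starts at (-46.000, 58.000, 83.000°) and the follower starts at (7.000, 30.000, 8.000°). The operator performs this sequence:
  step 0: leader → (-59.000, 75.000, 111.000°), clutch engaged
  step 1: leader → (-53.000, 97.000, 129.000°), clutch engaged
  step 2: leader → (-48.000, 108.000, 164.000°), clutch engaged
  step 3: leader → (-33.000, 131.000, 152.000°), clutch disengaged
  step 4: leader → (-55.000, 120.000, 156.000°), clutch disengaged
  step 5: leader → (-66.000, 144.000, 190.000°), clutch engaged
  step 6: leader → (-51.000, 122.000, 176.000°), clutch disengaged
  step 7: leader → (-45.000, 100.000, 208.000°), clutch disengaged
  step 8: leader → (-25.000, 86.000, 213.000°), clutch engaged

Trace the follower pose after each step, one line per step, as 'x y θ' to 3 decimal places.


step 0: Δleader=(-13.000, 17.000, 28.000°), engaged; cmd=(-20.500, 69.000, 112.000°) → follower=(-13.500, 99.000, 120.000°)
step 1: Δleader=(6.000, 22.000, 18.000°), engaged; cmd=(8.000, 89.000, 72.000°) → follower=(-5.500, 188.000, 192.000°)
step 2: Δleader=(5.000, 11.000, 35.000°), engaged; cmd=(6.500, 45.000, 140.000°) → follower=(1.000, 233.000, 332.000°)
step 3: Δleader=(15.000, 23.000, -12.000°), disengaged; cmd=(0,0,0) → follower holds at (1.000, 233.000, 332.000°)
step 4: Δleader=(-22.000, -11.000, 4.000°), disengaged; cmd=(0,0,0) → follower holds at (1.000, 233.000, 332.000°)
step 5: Δleader=(-11.000, 24.000, 34.000°), engaged; cmd=(-17.500, 97.000, 136.000°) → follower=(-16.500, 330.000, 468.000°)
step 6: Δleader=(15.000, -22.000, -14.000°), disengaged; cmd=(0,0,0) → follower holds at (-16.500, 330.000, 468.000°)
step 7: Δleader=(6.000, -22.000, 32.000°), disengaged; cmd=(0,0,0) → follower holds at (-16.500, 330.000, 468.000°)
step 8: Δleader=(20.000, -14.000, 5.000°), engaged; cmd=(29.000, -55.000, 20.000°) → follower=(12.500, 275.000, 488.000°)

-13.500 99.000 120.000
-5.500 188.000 192.000
1.000 233.000 332.000
1.000 233.000 332.000
1.000 233.000 332.000
-16.500 330.000 468.000
-16.500 330.000 468.000
-16.500 330.000 468.000
12.500 275.000 488.000


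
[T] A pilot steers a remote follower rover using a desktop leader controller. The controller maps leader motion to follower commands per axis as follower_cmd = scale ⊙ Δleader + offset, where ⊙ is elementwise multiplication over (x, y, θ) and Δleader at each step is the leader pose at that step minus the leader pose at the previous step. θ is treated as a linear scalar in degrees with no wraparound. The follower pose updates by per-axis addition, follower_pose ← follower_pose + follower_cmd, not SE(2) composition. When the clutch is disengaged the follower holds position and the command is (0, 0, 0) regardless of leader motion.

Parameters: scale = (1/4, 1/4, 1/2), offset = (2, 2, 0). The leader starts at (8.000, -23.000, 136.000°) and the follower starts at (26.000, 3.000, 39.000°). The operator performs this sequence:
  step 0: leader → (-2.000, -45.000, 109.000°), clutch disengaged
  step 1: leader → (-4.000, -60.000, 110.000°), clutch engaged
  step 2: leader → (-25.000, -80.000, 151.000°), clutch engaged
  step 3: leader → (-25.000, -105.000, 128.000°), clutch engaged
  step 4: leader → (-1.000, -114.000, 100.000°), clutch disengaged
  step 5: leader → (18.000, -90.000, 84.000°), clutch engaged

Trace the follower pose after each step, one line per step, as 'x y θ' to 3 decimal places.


step 0: Δleader=(-10.000, -22.000, -27.000°), disengaged; cmd=(0,0,0) → follower holds at (26.000, 3.000, 39.000°)
step 1: Δleader=(-2.000, -15.000, 1.000°), engaged; cmd=(1.500, -1.750, 0.500°) → follower=(27.500, 1.250, 39.500°)
step 2: Δleader=(-21.000, -20.000, 41.000°), engaged; cmd=(-3.250, -3.000, 20.500°) → follower=(24.250, -1.750, 60.000°)
step 3: Δleader=(0.000, -25.000, -23.000°), engaged; cmd=(2.000, -4.250, -11.500°) → follower=(26.250, -6.000, 48.500°)
step 4: Δleader=(24.000, -9.000, -28.000°), disengaged; cmd=(0,0,0) → follower holds at (26.250, -6.000, 48.500°)
step 5: Δleader=(19.000, 24.000, -16.000°), engaged; cmd=(6.750, 8.000, -8.000°) → follower=(33.000, 2.000, 40.500°)

26.000 3.000 39.000
27.500 1.250 39.500
24.250 -1.750 60.000
26.250 -6.000 48.500
26.250 -6.000 48.500
33.000 2.000 40.500


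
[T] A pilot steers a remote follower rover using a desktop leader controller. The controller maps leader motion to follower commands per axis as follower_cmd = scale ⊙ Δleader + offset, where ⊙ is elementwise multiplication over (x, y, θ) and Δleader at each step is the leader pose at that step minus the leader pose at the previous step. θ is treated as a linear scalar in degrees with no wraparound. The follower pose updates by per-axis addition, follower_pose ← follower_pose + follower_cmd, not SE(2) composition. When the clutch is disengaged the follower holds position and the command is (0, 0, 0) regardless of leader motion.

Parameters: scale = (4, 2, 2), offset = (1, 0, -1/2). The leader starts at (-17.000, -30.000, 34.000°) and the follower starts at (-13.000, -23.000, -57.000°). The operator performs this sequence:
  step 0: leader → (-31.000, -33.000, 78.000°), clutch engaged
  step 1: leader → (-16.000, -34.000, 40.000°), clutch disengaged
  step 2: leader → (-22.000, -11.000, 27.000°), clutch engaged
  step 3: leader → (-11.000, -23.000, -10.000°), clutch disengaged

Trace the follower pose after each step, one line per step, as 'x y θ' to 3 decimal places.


-68.000 -29.000 30.500
-68.000 -29.000 30.500
-91.000 17.000 4.000
-91.000 17.000 4.000

step 0: Δleader=(-14.000, -3.000, 44.000°), engaged; cmd=(-55.000, -6.000, 87.500°) → follower=(-68.000, -29.000, 30.500°)
step 1: Δleader=(15.000, -1.000, -38.000°), disengaged; cmd=(0,0,0) → follower holds at (-68.000, -29.000, 30.500°)
step 2: Δleader=(-6.000, 23.000, -13.000°), engaged; cmd=(-23.000, 46.000, -26.500°) → follower=(-91.000, 17.000, 4.000°)
step 3: Δleader=(11.000, -12.000, -37.000°), disengaged; cmd=(0,0,0) → follower holds at (-91.000, 17.000, 4.000°)


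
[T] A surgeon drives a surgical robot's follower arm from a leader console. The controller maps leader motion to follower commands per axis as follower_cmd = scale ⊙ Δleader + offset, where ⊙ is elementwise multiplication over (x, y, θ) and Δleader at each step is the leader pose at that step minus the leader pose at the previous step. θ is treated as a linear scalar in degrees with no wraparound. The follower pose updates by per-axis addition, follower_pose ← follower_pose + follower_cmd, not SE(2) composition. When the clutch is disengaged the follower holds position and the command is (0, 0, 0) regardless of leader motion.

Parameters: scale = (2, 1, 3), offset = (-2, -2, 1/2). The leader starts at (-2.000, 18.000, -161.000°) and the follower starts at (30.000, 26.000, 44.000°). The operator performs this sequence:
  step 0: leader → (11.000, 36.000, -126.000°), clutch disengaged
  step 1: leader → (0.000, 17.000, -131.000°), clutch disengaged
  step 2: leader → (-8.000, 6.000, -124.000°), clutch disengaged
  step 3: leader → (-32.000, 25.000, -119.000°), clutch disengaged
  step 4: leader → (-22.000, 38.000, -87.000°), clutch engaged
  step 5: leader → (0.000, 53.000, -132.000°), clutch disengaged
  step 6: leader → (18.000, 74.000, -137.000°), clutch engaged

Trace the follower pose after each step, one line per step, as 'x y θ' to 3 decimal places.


step 0: Δleader=(13.000, 18.000, 35.000°), disengaged; cmd=(0,0,0) → follower holds at (30.000, 26.000, 44.000°)
step 1: Δleader=(-11.000, -19.000, -5.000°), disengaged; cmd=(0,0,0) → follower holds at (30.000, 26.000, 44.000°)
step 2: Δleader=(-8.000, -11.000, 7.000°), disengaged; cmd=(0,0,0) → follower holds at (30.000, 26.000, 44.000°)
step 3: Δleader=(-24.000, 19.000, 5.000°), disengaged; cmd=(0,0,0) → follower holds at (30.000, 26.000, 44.000°)
step 4: Δleader=(10.000, 13.000, 32.000°), engaged; cmd=(18.000, 11.000, 96.500°) → follower=(48.000, 37.000, 140.500°)
step 5: Δleader=(22.000, 15.000, -45.000°), disengaged; cmd=(0,0,0) → follower holds at (48.000, 37.000, 140.500°)
step 6: Δleader=(18.000, 21.000, -5.000°), engaged; cmd=(34.000, 19.000, -14.500°) → follower=(82.000, 56.000, 126.000°)

30.000 26.000 44.000
30.000 26.000 44.000
30.000 26.000 44.000
30.000 26.000 44.000
48.000 37.000 140.500
48.000 37.000 140.500
82.000 56.000 126.000


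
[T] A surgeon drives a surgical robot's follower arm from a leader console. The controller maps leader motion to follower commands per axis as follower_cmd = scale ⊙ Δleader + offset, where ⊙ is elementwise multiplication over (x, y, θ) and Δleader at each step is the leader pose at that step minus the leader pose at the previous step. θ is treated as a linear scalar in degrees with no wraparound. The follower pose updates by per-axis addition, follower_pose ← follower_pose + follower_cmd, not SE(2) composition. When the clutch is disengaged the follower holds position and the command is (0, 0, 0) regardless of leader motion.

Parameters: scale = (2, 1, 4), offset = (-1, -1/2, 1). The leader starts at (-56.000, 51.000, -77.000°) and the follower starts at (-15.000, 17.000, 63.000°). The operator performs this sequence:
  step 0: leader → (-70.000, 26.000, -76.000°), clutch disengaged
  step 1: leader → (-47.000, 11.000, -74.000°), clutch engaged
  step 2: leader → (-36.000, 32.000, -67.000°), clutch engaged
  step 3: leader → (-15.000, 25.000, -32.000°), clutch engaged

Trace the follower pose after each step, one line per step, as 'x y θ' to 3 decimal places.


-15.000 17.000 63.000
30.000 1.500 72.000
51.000 22.000 101.000
92.000 14.500 242.000

step 0: Δleader=(-14.000, -25.000, 1.000°), disengaged; cmd=(0,0,0) → follower holds at (-15.000, 17.000, 63.000°)
step 1: Δleader=(23.000, -15.000, 2.000°), engaged; cmd=(45.000, -15.500, 9.000°) → follower=(30.000, 1.500, 72.000°)
step 2: Δleader=(11.000, 21.000, 7.000°), engaged; cmd=(21.000, 20.500, 29.000°) → follower=(51.000, 22.000, 101.000°)
step 3: Δleader=(21.000, -7.000, 35.000°), engaged; cmd=(41.000, -7.500, 141.000°) → follower=(92.000, 14.500, 242.000°)


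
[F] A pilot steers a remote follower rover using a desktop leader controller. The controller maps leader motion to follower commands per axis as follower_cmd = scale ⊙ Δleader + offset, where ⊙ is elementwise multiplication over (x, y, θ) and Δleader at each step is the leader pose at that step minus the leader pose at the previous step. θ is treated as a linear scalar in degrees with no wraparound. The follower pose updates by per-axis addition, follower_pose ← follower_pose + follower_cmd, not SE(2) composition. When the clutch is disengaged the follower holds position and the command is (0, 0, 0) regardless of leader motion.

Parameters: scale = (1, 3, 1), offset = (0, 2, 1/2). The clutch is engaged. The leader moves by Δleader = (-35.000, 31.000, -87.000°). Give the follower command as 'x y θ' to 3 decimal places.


axis x: 1·-35.000 + 0 = -35.000
axis y: 3·31.000 + 2 = 95.000
axis θ: 1·-87.000 + 1/2 = -86.500

-35.000 95.000 -86.500


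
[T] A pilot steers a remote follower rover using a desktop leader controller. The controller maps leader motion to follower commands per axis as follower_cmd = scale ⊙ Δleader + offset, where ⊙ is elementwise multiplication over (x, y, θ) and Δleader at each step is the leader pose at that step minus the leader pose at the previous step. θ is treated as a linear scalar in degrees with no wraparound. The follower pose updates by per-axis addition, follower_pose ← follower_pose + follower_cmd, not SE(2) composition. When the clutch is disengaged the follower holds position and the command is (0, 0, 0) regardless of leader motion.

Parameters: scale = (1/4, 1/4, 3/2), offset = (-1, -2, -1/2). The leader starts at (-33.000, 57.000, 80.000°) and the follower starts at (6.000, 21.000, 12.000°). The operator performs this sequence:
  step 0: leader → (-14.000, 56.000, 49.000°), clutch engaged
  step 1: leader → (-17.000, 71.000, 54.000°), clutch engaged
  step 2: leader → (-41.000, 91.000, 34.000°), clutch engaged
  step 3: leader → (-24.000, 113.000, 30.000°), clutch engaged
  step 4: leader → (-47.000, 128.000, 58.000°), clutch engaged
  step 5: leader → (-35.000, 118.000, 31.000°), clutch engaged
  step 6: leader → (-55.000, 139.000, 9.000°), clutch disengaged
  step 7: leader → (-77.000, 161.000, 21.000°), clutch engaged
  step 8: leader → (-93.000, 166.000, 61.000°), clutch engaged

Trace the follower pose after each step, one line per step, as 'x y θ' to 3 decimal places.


step 0: Δleader=(19.000, -1.000, -31.000°), engaged; cmd=(3.750, -2.250, -47.000°) → follower=(9.750, 18.750, -35.000°)
step 1: Δleader=(-3.000, 15.000, 5.000°), engaged; cmd=(-1.750, 1.750, 7.000°) → follower=(8.000, 20.500, -28.000°)
step 2: Δleader=(-24.000, 20.000, -20.000°), engaged; cmd=(-7.000, 3.000, -30.500°) → follower=(1.000, 23.500, -58.500°)
step 3: Δleader=(17.000, 22.000, -4.000°), engaged; cmd=(3.250, 3.500, -6.500°) → follower=(4.250, 27.000, -65.000°)
step 4: Δleader=(-23.000, 15.000, 28.000°), engaged; cmd=(-6.750, 1.750, 41.500°) → follower=(-2.500, 28.750, -23.500°)
step 5: Δleader=(12.000, -10.000, -27.000°), engaged; cmd=(2.000, -4.500, -41.000°) → follower=(-0.500, 24.250, -64.500°)
step 6: Δleader=(-20.000, 21.000, -22.000°), disengaged; cmd=(0,0,0) → follower holds at (-0.500, 24.250, -64.500°)
step 7: Δleader=(-22.000, 22.000, 12.000°), engaged; cmd=(-6.500, 3.500, 17.500°) → follower=(-7.000, 27.750, -47.000°)
step 8: Δleader=(-16.000, 5.000, 40.000°), engaged; cmd=(-5.000, -0.750, 59.500°) → follower=(-12.000, 27.000, 12.500°)

9.750 18.750 -35.000
8.000 20.500 -28.000
1.000 23.500 -58.500
4.250 27.000 -65.000
-2.500 28.750 -23.500
-0.500 24.250 -64.500
-0.500 24.250 -64.500
-7.000 27.750 -47.000
-12.000 27.000 12.500


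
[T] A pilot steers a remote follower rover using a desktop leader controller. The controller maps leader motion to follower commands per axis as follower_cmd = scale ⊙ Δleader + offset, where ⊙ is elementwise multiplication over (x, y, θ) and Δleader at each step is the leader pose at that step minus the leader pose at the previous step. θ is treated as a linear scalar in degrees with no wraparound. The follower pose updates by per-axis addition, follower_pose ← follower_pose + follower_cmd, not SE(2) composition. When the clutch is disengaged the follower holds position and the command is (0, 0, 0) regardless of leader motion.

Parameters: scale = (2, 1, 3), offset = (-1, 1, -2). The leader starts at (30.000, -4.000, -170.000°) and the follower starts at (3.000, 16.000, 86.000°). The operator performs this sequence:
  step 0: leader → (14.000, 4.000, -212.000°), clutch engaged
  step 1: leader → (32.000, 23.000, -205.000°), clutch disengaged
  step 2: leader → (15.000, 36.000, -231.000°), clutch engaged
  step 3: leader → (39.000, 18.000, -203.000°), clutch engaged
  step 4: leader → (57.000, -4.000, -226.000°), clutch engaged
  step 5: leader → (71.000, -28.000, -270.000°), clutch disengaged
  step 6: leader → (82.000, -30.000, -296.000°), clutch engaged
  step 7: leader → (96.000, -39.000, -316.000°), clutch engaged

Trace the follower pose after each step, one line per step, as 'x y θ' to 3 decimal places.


-30.000 25.000 -42.000
-30.000 25.000 -42.000
-65.000 39.000 -122.000
-18.000 22.000 -40.000
17.000 1.000 -111.000
17.000 1.000 -111.000
38.000 0.000 -191.000
65.000 -8.000 -253.000

step 0: Δleader=(-16.000, 8.000, -42.000°), engaged; cmd=(-33.000, 9.000, -128.000°) → follower=(-30.000, 25.000, -42.000°)
step 1: Δleader=(18.000, 19.000, 7.000°), disengaged; cmd=(0,0,0) → follower holds at (-30.000, 25.000, -42.000°)
step 2: Δleader=(-17.000, 13.000, -26.000°), engaged; cmd=(-35.000, 14.000, -80.000°) → follower=(-65.000, 39.000, -122.000°)
step 3: Δleader=(24.000, -18.000, 28.000°), engaged; cmd=(47.000, -17.000, 82.000°) → follower=(-18.000, 22.000, -40.000°)
step 4: Δleader=(18.000, -22.000, -23.000°), engaged; cmd=(35.000, -21.000, -71.000°) → follower=(17.000, 1.000, -111.000°)
step 5: Δleader=(14.000, -24.000, -44.000°), disengaged; cmd=(0,0,0) → follower holds at (17.000, 1.000, -111.000°)
step 6: Δleader=(11.000, -2.000, -26.000°), engaged; cmd=(21.000, -1.000, -80.000°) → follower=(38.000, 0.000, -191.000°)
step 7: Δleader=(14.000, -9.000, -20.000°), engaged; cmd=(27.000, -8.000, -62.000°) → follower=(65.000, -8.000, -253.000°)
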